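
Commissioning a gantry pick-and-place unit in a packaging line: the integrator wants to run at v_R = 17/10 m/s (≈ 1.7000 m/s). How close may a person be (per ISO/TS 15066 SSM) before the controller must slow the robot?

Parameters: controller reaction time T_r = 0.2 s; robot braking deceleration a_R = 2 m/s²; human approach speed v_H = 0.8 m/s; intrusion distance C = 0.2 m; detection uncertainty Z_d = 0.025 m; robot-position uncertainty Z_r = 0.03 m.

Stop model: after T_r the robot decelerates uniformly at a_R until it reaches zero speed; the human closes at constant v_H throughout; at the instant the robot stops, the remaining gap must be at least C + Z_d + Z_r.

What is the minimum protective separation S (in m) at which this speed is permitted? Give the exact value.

braking lasts T_s = (17/10)/2 = 0.8500 s
robot covers v_R·T_r = 1.7000·0.2000 = 0.3400 m before braking
robot under decel: 1.7000²/(2·2.0000) = 0.7225 m
human over T_r+T_s: 0.8000·(0.2000+0.8500) = 0.8400 m
C+Z_d+Z_r = 0.2000+0.0250+0.0300 = 0.2550 m
S_min ≈ 0.3400+0.7225+0.8400+0.2550  ⇒  S_min = 863/400 m

S_min = 863/400 m = 2.1575 m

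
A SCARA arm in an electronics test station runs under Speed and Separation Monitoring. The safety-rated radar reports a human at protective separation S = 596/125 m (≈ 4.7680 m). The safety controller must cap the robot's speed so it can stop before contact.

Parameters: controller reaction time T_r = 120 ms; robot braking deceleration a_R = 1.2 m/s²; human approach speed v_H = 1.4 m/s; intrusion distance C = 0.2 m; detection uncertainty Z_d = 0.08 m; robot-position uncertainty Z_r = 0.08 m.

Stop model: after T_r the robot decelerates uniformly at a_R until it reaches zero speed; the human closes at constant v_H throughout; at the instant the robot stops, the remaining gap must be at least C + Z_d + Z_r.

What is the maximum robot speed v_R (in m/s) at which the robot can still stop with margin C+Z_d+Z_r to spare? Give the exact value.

quadratic (5/12)·v² + (193/150)·v + (-106/25) = 0
  disc = (193/150)² − 4·(5/12)·(-106/25) = 196249/22500 ; √disc = 443/150
  v_R = (−(193/150) + 443/150) / (2·(5/12)) = 2 m/s
check:
stop time T_s = 2/(6/5) = 1.6667 s
robot in T_r: 2.0000·0.1200 = 0.2400 m
braking distance = 2.0000²/(2·1.2000) = 1.6667 m
human closes 1.4000·1.7867 = 2.5013 m
residual clearance needed = 0.2000+0.0800+0.0800 = 0.3600 m
sum ≈ 0.2400+1.6667+2.5013+0.3600 ≈ 4.7680 m = S ✓

v_R_max = 2 m/s = 2.0000 m/s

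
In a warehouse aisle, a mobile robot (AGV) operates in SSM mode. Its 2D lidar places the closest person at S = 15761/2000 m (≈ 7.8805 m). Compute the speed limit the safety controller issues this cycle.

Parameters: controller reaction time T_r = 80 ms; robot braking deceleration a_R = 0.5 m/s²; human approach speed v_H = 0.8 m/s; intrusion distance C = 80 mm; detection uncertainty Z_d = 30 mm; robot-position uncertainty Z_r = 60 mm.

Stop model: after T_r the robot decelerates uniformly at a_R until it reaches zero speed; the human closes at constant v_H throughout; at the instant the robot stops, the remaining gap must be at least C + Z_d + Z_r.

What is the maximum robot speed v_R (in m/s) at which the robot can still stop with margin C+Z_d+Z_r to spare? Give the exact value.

v_R_max = 41/20 m/s = 2.0500 m/s

quadratic (1)·v² + (42/25)·v + (-15293/2000) = 0
  disc = (42/25)² − 4·(1)·(-15293/2000) = 83521/2500 ; √disc = 289/50
  v_R = (−(42/25) + 289/50) / (2·(1)) = 41/20 m/s
check:
braking lasts T_s = (41/20)/(1/2) = 4.1000 s
robot in T_r: 2.0500·0.0800 = 0.1640 m
robot under decel: 2.0500²/(2·0.5000) = 4.2025 m
person approaches 0.8000·(0.0800+4.1000) = 3.3440 m
C+Z_d+Z_r = 0.0800+0.0300+0.0600 = 0.1700 m
sum ≈ 0.1640+4.2025+3.3440+0.1700 ≈ 7.8805 m = S ✓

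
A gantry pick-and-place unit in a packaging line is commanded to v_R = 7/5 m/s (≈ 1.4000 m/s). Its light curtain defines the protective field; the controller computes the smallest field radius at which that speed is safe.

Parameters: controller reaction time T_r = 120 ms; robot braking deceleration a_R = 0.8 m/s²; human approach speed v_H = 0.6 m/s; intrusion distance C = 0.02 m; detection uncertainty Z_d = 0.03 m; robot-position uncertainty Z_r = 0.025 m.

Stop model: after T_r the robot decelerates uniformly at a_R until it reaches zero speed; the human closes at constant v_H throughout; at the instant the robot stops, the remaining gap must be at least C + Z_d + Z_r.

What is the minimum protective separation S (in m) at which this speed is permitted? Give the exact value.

S_min = 259/100 m = 2.5900 m

stop time T_s = (7/5)/(4/5) = 1.7500 s
reaction-phase robot travel = 1.4000·0.1200 = 0.1680 m
robot covers 1.4000·1.7500 − ½·0.8000·1.7500² = 1.2250 m while stopping
human over T_r+T_s: 0.6000·(0.1200+1.7500) = 1.1220 m
C+Z_d+Z_r = 0.0200+0.0300+0.0250 = 0.0750 m
S_min ≈ 0.1680+1.2250+1.1220+0.0750  ⇒  S_min = 259/100 m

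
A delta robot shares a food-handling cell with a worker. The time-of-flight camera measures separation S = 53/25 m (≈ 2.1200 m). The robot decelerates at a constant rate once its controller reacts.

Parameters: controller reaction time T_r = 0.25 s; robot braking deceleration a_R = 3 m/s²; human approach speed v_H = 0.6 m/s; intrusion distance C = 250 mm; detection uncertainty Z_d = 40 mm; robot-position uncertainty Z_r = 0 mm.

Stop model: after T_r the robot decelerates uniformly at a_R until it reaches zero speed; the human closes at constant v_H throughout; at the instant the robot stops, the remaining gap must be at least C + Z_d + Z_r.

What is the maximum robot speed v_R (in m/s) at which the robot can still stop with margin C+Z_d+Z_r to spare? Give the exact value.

v_R_max = 21/10 m/s = 2.1000 m/s

at the boundary: (1/6)·v² + (9/20)·v + (-42/25) = 0
  disc = (9/20)² − 4·(1/6)·(-42/25) = 529/400 ; √disc = 23/20
  v_R = (−(9/20) + 23/20) / (2·(1/6)) = 21/10 m/s
check:
T_s = v_R/a_R = (21/10)/3 = 0.7000 s
robot covers v_R·T_r = 2.1000·0.2500 = 0.5250 m before braking
robot under decel: 2.1000²/(2·3.0000) = 0.7350 m
human closes 0.6000·0.9500 = 0.5700 m
margins: 0.2500+0.0400+0.0000 = 0.2900 m
sum ≈ 0.5250+0.7350+0.5700+0.2900 ≈ 2.1200 m = S ✓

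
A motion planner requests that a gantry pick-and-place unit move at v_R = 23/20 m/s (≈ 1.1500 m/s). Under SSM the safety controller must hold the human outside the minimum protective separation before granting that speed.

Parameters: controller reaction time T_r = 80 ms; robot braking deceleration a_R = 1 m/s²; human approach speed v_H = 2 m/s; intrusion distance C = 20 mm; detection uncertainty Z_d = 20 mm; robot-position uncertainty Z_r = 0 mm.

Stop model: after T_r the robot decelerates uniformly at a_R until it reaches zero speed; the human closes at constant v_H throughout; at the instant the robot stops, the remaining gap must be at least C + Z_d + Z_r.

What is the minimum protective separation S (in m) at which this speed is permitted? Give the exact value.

S_min = 13013/4000 m = 3.2532 m

stop time T_s = (23/20)/1 = 1.1500 s
robot in T_r: 1.1500·0.0800 = 0.0920 m
robot under decel: 1.1500²/(2·1.0000) = 0.6613 m
human over T_r+T_s: 2.0000·(0.0800+1.1500) = 2.4600 m
residual clearance needed = 0.0200+0.0200+0.0000 = 0.0400 m
S_min ≈ 0.0920+0.6613+2.4600+0.0400  ⇒  S_min = 13013/4000 m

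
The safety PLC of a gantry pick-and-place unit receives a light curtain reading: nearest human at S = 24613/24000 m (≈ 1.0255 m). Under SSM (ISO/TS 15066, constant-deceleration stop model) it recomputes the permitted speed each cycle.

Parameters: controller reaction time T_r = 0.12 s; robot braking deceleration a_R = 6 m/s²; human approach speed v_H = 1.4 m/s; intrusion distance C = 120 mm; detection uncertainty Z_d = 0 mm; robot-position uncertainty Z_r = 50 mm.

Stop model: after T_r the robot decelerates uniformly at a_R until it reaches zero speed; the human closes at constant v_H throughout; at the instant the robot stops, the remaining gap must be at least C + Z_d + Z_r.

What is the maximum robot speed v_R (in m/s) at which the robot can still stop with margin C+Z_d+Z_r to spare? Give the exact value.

v_R_max = 29/20 m/s = 1.4500 m/s

quadratic (1/12)·v² + (53/150)·v + (-16501/24000) = 0
  disc = (53/150)² − 4·(1/12)·(-16501/24000) = 14161/40000 ; √disc = 119/200
  v_R = (−(53/150) + 119/200) / (2·(1/12)) = 29/20 m/s
check:
T_s = v_R/a_R = (29/20)/6 = 0.2417 s
reaction-phase robot travel = 1.4500·0.1200 = 0.1740 m
robot covers 1.4500·0.2417 − ½·6.0000·0.2417² = 0.1752 m while stopping
person approaches 1.4000·(0.1200+0.2417) = 0.5063 m
residual clearance needed = 0.1200+0.0000+0.0500 = 0.1700 m
sum ≈ 0.1740+0.1752+0.5063+0.1700 ≈ 1.0255 m = S ✓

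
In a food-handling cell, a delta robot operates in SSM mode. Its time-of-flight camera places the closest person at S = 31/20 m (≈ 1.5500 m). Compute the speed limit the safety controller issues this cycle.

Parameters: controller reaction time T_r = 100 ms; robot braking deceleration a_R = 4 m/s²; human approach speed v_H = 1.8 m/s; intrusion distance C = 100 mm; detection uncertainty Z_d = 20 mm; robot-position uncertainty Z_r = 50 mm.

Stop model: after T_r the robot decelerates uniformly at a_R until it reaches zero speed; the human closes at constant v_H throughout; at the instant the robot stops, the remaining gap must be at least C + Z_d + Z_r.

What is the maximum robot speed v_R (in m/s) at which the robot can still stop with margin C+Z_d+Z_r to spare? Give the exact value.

v_R_max = 8/5 m/s = 1.6000 m/s

collect terms ⇒ (1/8)·v_R² + (11/20)·v_R + (-6/5) = 0
  disc = (11/20)² − 4·(1/8)·(-6/5) = 361/400 ; √disc = 19/20
  v_R = (−(11/20) + 19/20) / (2·(1/8)) = 8/5 m/s
check:
braking lasts T_s = (8/5)/4 = 0.4000 s
robot covers v_R·T_r = 1.6000·0.1000 = 0.1600 m before braking
braking distance = 1.6000²/(2·4.0000) = 0.3200 m
person approaches 1.8000·(0.1000+0.4000) = 0.9000 m
C+Z_d+Z_r = 0.1000+0.0200+0.0500 = 0.1700 m
sum ≈ 0.1600+0.3200+0.9000+0.1700 ≈ 1.5500 m = S ✓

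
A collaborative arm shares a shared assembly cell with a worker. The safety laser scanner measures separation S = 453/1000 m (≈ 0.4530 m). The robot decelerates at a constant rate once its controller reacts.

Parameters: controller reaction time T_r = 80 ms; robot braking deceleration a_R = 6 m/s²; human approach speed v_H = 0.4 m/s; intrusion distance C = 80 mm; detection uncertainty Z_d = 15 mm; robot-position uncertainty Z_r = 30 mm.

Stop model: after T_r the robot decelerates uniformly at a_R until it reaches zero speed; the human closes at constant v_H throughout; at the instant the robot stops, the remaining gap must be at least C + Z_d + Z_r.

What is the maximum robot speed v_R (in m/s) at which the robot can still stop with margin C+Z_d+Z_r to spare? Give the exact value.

v_R_max = 6/5 m/s = 1.2000 m/s

quadratic (1/12)·v² + (11/75)·v + (-37/125) = 0
  disc = (11/75)² − 4·(1/12)·(-37/125) = 676/5625 ; √disc = 26/75
  v_R = (−(11/75) + 26/75) / (2·(1/12)) = 6/5 m/s
check:
T_s = v_R/a_R = (6/5)/6 = 0.2000 s
robot covers v_R·T_r = 1.2000·0.0800 = 0.0960 m before braking
robot covers 1.2000·0.2000 − ½·6.0000·0.2000² = 0.1200 m while stopping
person approaches 0.4000·(0.0800+0.2000) = 0.1120 m
C+Z_d+Z_r = 0.0800+0.0150+0.0300 = 0.1250 m
sum ≈ 0.0960+0.1200+0.1120+0.1250 ≈ 0.4530 m = S ✓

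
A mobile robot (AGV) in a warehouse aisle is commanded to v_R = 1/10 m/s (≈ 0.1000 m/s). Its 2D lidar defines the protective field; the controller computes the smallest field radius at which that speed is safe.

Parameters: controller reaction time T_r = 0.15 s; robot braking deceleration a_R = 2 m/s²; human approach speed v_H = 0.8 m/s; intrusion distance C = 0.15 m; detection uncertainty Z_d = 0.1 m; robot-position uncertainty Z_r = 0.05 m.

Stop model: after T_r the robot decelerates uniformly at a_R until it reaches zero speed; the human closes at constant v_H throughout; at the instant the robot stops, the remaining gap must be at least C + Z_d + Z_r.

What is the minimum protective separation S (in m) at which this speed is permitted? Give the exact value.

stop time T_s = (1/10)/2 = 0.0500 s
reaction-phase robot travel = 0.1000·0.1500 = 0.0150 m
robot under decel: 0.1000²/(2·2.0000) = 0.0025 m
human over T_r+T_s: 0.8000·(0.1500+0.0500) = 0.1600 m
residual clearance needed = 0.1500+0.1000+0.0500 = 0.3000 m
S_min ≈ 0.0150+0.0025+0.1600+0.3000  ⇒  S_min = 191/400 m

S_min = 191/400 m = 0.4775 m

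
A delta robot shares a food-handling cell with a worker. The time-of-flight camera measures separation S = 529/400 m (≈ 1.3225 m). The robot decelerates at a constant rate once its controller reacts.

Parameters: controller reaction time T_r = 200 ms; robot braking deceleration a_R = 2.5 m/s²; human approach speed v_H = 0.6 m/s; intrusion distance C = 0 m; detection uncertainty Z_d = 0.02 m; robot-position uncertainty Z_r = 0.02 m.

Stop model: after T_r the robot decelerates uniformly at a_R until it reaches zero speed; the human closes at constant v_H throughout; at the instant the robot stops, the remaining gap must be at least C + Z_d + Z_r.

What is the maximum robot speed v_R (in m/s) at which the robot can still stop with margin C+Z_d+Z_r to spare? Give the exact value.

quadratic (1/5)·v² + (11/25)·v + (-93/80) = 0
  disc = (11/25)² − 4·(1/5)·(-93/80) = 2809/2500 ; √disc = 53/50
  v_R = (−(11/25) + 53/50) / (2·(1/5)) = 31/20 m/s
check:
braking lasts T_s = (31/20)/(5/2) = 0.6200 s
robot covers v_R·T_r = 1.5500·0.2000 = 0.3100 m before braking
braking distance = 1.5500²/(2·2.5000) = 0.4805 m
human closes 0.6000·0.8200 = 0.4920 m
residual clearance needed = 0.0000+0.0200+0.0200 = 0.0400 m
sum ≈ 0.3100+0.4805+0.4920+0.0400 ≈ 1.3225 m = S ✓

v_R_max = 31/20 m/s = 1.5500 m/s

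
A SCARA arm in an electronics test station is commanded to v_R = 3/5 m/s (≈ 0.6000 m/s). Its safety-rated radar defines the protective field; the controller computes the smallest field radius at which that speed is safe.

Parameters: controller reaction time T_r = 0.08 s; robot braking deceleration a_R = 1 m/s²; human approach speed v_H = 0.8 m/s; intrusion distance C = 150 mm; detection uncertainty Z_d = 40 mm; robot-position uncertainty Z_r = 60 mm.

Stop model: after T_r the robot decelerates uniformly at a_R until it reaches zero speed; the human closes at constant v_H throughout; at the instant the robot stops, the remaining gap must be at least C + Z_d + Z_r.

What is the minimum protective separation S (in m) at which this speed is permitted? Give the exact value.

braking lasts T_s = (3/5)/1 = 0.6000 s
robot covers v_R·T_r = 0.6000·0.0800 = 0.0480 m before braking
robot covers 0.6000·0.6000 − ½·1.0000·0.6000² = 0.1800 m while stopping
person approaches 0.8000·(0.0800+0.6000) = 0.5440 m
residual clearance needed = 0.1500+0.0400+0.0600 = 0.2500 m
S_min ≈ 0.0480+0.1800+0.5440+0.2500  ⇒  S_min = 511/500 m

S_min = 511/500 m = 1.0220 m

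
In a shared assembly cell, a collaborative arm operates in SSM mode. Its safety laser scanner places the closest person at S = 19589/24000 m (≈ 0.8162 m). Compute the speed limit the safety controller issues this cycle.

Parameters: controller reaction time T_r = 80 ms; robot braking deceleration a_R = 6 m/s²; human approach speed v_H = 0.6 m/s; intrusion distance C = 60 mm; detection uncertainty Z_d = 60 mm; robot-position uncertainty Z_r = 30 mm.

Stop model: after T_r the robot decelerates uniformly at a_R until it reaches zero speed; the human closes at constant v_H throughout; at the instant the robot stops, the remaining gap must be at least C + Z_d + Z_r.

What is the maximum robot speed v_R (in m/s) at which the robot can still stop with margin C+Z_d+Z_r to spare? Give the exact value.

quadratic (1/12)·v² + (9/50)·v + (-14837/24000) = 0
  disc = (9/50)² − 4·(1/12)·(-14837/24000) = 85849/360000 ; √disc = 293/600
  v_R = (−(9/50) + 293/600) / (2·(1/12)) = 37/20 m/s
check:
stop time T_s = (37/20)/6 = 0.3083 s
reaction-phase robot travel = 1.8500·0.0800 = 0.1480 m
robot covers 1.8500·0.3083 − ½·6.0000·0.3083² = 0.2852 m while stopping
human closes 0.6000·0.3883 = 0.2330 m
C+Z_d+Z_r = 0.0600+0.0600+0.0300 = 0.1500 m
sum ≈ 0.1480+0.2852+0.2330+0.1500 ≈ 0.8162 m = S ✓

v_R_max = 37/20 m/s = 1.8500 m/s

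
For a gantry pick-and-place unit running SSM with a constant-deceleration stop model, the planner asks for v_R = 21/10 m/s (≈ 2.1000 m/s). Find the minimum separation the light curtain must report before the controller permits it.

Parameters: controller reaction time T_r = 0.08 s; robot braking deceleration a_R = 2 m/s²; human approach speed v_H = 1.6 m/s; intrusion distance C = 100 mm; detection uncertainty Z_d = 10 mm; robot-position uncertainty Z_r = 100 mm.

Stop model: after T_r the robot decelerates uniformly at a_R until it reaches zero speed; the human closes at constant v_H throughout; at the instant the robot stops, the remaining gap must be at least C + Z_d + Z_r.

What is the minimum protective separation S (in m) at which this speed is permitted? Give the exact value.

braking lasts T_s = (21/10)/2 = 1.0500 s
robot covers v_R·T_r = 2.1000·0.0800 = 0.1680 m before braking
braking distance = 2.1000²/(2·2.0000) = 1.1025 m
human closes 1.6000·1.1300 = 1.8080 m
residual clearance needed = 0.1000+0.0100+0.1000 = 0.2100 m
S_min ≈ 0.1680+1.1025+1.8080+0.2100  ⇒  S_min = 6577/2000 m

S_min = 6577/2000 m = 3.2885 m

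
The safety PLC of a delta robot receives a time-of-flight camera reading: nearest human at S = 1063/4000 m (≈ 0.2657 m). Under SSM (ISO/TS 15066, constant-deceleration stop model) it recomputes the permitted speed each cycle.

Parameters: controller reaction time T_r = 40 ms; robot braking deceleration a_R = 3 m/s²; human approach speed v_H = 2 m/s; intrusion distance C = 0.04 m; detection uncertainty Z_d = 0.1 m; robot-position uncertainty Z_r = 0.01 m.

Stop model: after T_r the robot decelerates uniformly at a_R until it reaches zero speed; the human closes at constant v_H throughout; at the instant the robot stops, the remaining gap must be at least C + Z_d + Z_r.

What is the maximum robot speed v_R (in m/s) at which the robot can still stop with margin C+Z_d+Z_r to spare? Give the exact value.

quadratic (1/6)·v² + (53/75)·v + (-143/4000) = 0
  disc = (53/75)² − 4·(1/6)·(-143/4000) = 47089/90000 ; √disc = 217/300
  v_R = (−(53/75) + 217/300) / (2·(1/6)) = 1/20 m/s
check:
stop time T_s = (1/20)/3 = 0.0167 s
robot in T_r: 0.0500·0.0400 = 0.0020 m
robot under decel: 0.0500²/(2·3.0000) = 0.0004 m
human closes 2.0000·0.0567 = 0.1133 m
margins: 0.0400+0.1000+0.0100 = 0.1500 m
sum ≈ 0.0020+0.0004+0.1133+0.1500 ≈ 0.2657 m = S ✓

v_R_max = 1/20 m/s = 0.0500 m/s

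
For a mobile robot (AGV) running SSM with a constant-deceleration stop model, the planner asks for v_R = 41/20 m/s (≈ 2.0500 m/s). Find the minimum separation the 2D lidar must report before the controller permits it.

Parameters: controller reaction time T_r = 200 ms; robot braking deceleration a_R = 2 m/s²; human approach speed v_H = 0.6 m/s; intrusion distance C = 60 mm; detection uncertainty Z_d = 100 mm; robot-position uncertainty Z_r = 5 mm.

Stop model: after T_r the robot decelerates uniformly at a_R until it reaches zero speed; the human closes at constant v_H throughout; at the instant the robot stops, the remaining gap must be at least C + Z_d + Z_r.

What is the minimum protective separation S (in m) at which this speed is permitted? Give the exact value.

S_min = 3777/1600 m = 2.3606 m

braking lasts T_s = (41/20)/2 = 1.0250 s
robot in T_r: 2.0500·0.2000 = 0.4100 m
robot under decel: 2.0500²/(2·2.0000) = 1.0506 m
human closes 0.6000·1.2250 = 0.7350 m
margins: 0.0600+0.1000+0.0050 = 0.1650 m
S_min ≈ 0.4100+1.0506+0.7350+0.1650  ⇒  S_min = 3777/1600 m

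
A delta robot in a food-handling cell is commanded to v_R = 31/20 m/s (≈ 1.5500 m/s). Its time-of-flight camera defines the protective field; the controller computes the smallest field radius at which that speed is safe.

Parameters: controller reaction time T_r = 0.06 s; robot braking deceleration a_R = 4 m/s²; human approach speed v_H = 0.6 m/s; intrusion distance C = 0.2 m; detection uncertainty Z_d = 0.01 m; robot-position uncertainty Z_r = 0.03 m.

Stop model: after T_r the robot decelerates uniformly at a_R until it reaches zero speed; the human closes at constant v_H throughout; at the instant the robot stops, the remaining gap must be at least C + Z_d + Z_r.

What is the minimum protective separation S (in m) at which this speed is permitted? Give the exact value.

S_min = 14429/16000 m = 0.9018 m

braking lasts T_s = (31/20)/4 = 0.3875 s
reaction-phase robot travel = 1.5500·0.0600 = 0.0930 m
robot under decel: 1.5500²/(2·4.0000) = 0.3003 m
human closes 0.6000·0.4475 = 0.2685 m
C+Z_d+Z_r = 0.2000+0.0100+0.0300 = 0.2400 m
S_min ≈ 0.0930+0.3003+0.2685+0.2400  ⇒  S_min = 14429/16000 m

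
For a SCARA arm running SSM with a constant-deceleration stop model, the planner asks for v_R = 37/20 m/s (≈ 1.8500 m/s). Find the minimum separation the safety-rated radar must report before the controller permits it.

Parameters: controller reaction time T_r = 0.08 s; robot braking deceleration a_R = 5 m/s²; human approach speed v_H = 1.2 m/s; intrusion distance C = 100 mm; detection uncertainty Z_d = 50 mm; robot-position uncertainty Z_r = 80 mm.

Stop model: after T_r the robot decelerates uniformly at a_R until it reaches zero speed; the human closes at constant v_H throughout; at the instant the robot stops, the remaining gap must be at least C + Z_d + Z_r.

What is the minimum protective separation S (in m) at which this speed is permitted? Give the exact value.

stop time T_s = (37/20)/5 = 0.3700 s
robot covers v_R·T_r = 1.8500·0.0800 = 0.1480 m before braking
robot under decel: 1.8500²/(2·5.0000) = 0.3422 m
human over T_r+T_s: 1.2000·(0.0800+0.3700) = 0.5400 m
residual clearance needed = 0.1000+0.0500+0.0800 = 0.2300 m
S_min ≈ 0.1480+0.3422+0.5400+0.2300  ⇒  S_min = 5041/4000 m

S_min = 5041/4000 m = 1.2603 m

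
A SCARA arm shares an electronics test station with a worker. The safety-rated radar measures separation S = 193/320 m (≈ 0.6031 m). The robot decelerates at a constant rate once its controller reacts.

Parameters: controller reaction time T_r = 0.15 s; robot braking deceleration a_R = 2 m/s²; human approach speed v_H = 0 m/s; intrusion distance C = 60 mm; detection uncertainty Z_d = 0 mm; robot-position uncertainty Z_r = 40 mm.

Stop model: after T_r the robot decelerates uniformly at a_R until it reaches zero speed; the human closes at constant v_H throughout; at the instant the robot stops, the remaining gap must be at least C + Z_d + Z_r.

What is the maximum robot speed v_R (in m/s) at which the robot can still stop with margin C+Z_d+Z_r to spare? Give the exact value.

quadratic (1/4)·v² + (3/20)·v + (-161/320) = 0
  disc = (3/20)² − 4·(1/4)·(-161/320) = 841/1600 ; √disc = 29/40
  v_R = (−(3/20) + 29/40) / (2·(1/4)) = 23/20 m/s
check:
T_s = v_R/a_R = (23/20)/2 = 0.5750 s
robot in T_r: 1.1500·0.1500 = 0.1725 m
robot under decel: 1.1500²/(2·2.0000) = 0.3306 m
human over T_r+T_s: 0.0000·(0.1500+0.5750) = 0.0000 m
C+Z_d+Z_r = 0.0600+0.0000+0.0400 = 0.1000 m
sum ≈ 0.1725+0.3306+0.0000+0.1000 ≈ 0.6031 m = S ✓

v_R_max = 23/20 m/s = 1.1500 m/s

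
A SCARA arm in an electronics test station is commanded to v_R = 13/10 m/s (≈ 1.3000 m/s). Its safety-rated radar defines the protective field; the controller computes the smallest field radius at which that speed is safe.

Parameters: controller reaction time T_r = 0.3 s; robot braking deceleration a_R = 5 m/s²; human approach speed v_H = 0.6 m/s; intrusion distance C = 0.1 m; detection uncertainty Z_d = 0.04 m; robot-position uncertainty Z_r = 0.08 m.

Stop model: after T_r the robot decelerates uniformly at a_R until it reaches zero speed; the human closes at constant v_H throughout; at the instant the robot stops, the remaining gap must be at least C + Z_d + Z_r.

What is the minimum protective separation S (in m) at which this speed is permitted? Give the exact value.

T_s = v_R/a_R = (13/10)/5 = 0.2600 s
robot covers v_R·T_r = 1.3000·0.3000 = 0.3900 m before braking
robot covers 1.3000·0.2600 − ½·5.0000·0.2600² = 0.1690 m while stopping
person approaches 0.6000·(0.3000+0.2600) = 0.3360 m
margins: 0.1000+0.0400+0.0800 = 0.2200 m
S_min ≈ 0.3900+0.1690+0.3360+0.2200  ⇒  S_min = 223/200 m

S_min = 223/200 m = 1.1150 m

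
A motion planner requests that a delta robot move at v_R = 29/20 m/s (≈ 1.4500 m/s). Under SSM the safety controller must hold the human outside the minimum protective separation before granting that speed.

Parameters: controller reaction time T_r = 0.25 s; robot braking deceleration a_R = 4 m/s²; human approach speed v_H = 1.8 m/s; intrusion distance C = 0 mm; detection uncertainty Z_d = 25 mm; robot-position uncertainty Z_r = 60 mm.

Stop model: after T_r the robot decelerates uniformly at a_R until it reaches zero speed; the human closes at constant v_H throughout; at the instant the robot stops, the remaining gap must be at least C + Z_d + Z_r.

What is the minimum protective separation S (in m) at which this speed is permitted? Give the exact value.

braking lasts T_s = (29/20)/4 = 0.3625 s
reaction-phase robot travel = 1.4500·0.2500 = 0.3625 m
robot covers 1.4500·0.3625 − ½·4.0000·0.3625² = 0.2628 m while stopping
person approaches 1.8000·(0.2500+0.3625) = 1.1025 m
margins: 0.0000+0.0250+0.0600 = 0.0850 m
S_min ≈ 0.3625+0.2628+1.1025+0.0850  ⇒  S_min = 5801/3200 m

S_min = 5801/3200 m = 1.8128 m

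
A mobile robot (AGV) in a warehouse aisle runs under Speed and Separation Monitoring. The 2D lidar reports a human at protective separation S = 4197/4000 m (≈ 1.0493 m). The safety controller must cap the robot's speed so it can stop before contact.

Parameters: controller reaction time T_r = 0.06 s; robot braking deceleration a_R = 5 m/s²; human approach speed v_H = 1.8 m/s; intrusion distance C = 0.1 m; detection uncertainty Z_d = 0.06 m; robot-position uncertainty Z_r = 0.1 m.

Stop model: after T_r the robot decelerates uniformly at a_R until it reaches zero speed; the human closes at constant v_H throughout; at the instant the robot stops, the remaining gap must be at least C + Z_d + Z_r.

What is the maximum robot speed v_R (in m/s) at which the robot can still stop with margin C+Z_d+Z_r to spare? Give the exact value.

collect terms ⇒ (1/10)·v_R² + (21/50)·v_R + (-109/160) = 0
  disc = (21/50)² − 4·(1/10)·(-109/160) = 4489/10000 ; √disc = 67/100
  v_R = (−(21/50) + 67/100) / (2·(1/10)) = 5/4 m/s
check:
stop time T_s = (5/4)/5 = 0.2500 s
robot in T_r: 1.2500·0.0600 = 0.0750 m
robot under decel: 1.2500²/(2·5.0000) = 0.1562 m
human over T_r+T_s: 1.8000·(0.0600+0.2500) = 0.5580 m
residual clearance needed = 0.1000+0.0600+0.1000 = 0.2600 m
sum ≈ 0.0750+0.1562+0.5580+0.2600 ≈ 1.0493 m = S ✓

v_R_max = 5/4 m/s = 1.2500 m/s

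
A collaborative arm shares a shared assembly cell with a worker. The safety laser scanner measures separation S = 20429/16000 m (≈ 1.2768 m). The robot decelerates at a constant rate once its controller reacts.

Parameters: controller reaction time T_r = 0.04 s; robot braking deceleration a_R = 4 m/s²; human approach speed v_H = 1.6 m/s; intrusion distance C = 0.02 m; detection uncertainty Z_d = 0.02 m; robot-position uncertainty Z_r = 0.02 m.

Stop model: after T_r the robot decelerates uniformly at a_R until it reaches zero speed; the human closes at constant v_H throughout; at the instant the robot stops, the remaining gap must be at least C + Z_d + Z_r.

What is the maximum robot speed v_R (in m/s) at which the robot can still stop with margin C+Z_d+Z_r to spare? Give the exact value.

quadratic (1/8)·v² + (11/25)·v + (-3689/3200) = 0
  disc = (11/25)² − 4·(1/8)·(-3689/3200) = 123201/160000 ; √disc = 351/400
  v_R = (−(11/25) + 351/400) / (2·(1/8)) = 7/4 m/s
check:
braking lasts T_s = (7/4)/4 = 0.4375 s
robot covers v_R·T_r = 1.7500·0.0400 = 0.0700 m before braking
braking distance = 1.7500²/(2·4.0000) = 0.3828 m
human over T_r+T_s: 1.6000·(0.0400+0.4375) = 0.7640 m
margins: 0.0200+0.0200+0.0200 = 0.0600 m
sum ≈ 0.0700+0.3828+0.7640+0.0600 ≈ 1.2768 m = S ✓

v_R_max = 7/4 m/s = 1.7500 m/s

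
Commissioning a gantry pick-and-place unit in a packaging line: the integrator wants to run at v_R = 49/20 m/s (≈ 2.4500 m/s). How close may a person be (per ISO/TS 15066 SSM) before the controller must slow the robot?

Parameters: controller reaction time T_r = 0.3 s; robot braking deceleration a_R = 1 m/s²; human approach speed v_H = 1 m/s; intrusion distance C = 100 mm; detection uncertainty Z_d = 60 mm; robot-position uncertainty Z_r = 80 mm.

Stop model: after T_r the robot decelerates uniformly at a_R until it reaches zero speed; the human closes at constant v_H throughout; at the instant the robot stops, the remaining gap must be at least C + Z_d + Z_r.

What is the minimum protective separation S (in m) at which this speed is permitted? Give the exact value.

S_min = 5381/800 m = 6.7263 m

T_s = v_R/a_R = (49/20)/1 = 2.4500 s
robot in T_r: 2.4500·0.3000 = 0.7350 m
robot covers 2.4500·2.4500 − ½·1.0000·2.4500² = 3.0013 m while stopping
human over T_r+T_s: 1.0000·(0.3000+2.4500) = 2.7500 m
C+Z_d+Z_r = 0.1000+0.0600+0.0800 = 0.2400 m
S_min ≈ 0.7350+3.0013+2.7500+0.2400  ⇒  S_min = 5381/800 m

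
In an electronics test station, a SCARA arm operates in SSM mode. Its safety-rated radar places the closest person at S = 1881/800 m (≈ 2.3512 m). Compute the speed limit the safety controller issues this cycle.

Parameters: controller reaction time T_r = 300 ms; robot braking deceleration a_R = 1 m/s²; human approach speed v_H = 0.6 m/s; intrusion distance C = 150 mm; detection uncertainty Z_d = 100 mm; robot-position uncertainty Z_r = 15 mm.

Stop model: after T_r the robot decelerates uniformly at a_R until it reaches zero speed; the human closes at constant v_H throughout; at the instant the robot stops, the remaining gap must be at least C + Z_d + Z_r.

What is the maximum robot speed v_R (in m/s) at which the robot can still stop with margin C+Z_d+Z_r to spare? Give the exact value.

at the boundary: (1/2)·v² + (9/10)·v + (-61/32) = 0
  disc = (9/10)² − 4·(1/2)·(-61/32) = 1849/400 ; √disc = 43/20
  v_R = (−(9/10) + 43/20) / (2·(1/2)) = 5/4 m/s
check:
T_s = v_R/a_R = (5/4)/1 = 1.2500 s
reaction-phase robot travel = 1.2500·0.3000 = 0.3750 m
robot under decel: 1.2500²/(2·1.0000) = 0.7812 m
human over T_r+T_s: 0.6000·(0.3000+1.2500) = 0.9300 m
C+Z_d+Z_r = 0.1500+0.1000+0.0150 = 0.2650 m
sum ≈ 0.3750+0.7812+0.9300+0.2650 ≈ 2.3512 m = S ✓

v_R_max = 5/4 m/s = 1.2500 m/s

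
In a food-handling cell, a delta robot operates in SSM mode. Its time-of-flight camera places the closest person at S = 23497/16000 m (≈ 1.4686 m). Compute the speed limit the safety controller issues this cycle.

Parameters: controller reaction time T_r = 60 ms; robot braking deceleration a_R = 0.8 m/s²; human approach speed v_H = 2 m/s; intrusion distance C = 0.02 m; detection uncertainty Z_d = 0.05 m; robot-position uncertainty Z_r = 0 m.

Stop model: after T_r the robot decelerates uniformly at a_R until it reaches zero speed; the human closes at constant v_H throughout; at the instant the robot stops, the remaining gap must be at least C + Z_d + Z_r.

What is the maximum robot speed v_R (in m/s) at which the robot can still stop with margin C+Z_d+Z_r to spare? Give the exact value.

at the boundary: (5/8)·v² + (64/25)·v + (-20457/16000) = 0
  disc = (64/25)² − 4·(5/8)·(-20457/16000) = 1560001/160000 ; √disc = 1249/400
  v_R = (−(64/25) + 1249/400) / (2·(5/8)) = 9/20 m/s
check:
T_s = v_R/a_R = (9/20)/(4/5) = 0.5625 s
robot in T_r: 0.4500·0.0600 = 0.0270 m
braking distance = 0.4500²/(2·0.8000) = 0.1266 m
human over T_r+T_s: 2.0000·(0.0600+0.5625) = 1.2450 m
residual clearance needed = 0.0200+0.0500+0.0000 = 0.0700 m
sum ≈ 0.0270+0.1266+1.2450+0.0700 ≈ 1.4686 m = S ✓

v_R_max = 9/20 m/s = 0.4500 m/s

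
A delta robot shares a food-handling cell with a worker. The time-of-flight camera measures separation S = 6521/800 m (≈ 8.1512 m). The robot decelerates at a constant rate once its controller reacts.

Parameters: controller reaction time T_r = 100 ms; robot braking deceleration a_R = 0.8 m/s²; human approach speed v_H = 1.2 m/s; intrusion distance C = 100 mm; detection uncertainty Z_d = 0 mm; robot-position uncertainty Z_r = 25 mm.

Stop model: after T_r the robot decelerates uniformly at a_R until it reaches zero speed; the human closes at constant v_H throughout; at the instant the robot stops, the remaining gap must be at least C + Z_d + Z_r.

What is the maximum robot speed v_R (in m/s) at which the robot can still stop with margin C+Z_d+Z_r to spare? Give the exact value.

quadratic (5/8)·v² + (8/5)·v + (-253/32) = 0
  disc = (8/5)² − 4·(5/8)·(-253/32) = 35721/1600 ; √disc = 189/40
  v_R = (−(8/5) + 189/40) / (2·(5/8)) = 5/2 m/s
check:
stop time T_s = (5/2)/(4/5) = 3.1250 s
reaction-phase robot travel = 2.5000·0.1000 = 0.2500 m
braking distance = 2.5000²/(2·0.8000) = 3.9062 m
person approaches 1.2000·(0.1000+3.1250) = 3.8700 m
C+Z_d+Z_r = 0.1000+0.0000+0.0250 = 0.1250 m
sum ≈ 0.2500+3.9062+3.8700+0.1250 ≈ 8.1512 m = S ✓

v_R_max = 5/2 m/s = 2.5000 m/s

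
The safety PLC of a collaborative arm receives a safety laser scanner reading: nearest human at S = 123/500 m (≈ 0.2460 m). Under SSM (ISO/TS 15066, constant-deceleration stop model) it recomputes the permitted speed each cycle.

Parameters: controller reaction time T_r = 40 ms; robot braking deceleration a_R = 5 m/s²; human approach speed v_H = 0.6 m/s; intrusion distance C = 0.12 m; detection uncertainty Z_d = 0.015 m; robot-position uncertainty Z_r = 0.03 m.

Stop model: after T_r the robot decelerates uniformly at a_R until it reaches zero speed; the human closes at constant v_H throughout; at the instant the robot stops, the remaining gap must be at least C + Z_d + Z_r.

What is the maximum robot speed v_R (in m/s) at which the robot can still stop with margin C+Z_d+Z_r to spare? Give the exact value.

v_R_max = 3/10 m/s = 0.3000 m/s

quadratic (1/10)·v² + (4/25)·v + (-57/1000) = 0
  disc = (4/25)² − 4·(1/10)·(-57/1000) = 121/2500 ; √disc = 11/50
  v_R = (−(4/25) + 11/50) / (2·(1/10)) = 3/10 m/s
check:
braking lasts T_s = (3/10)/5 = 0.0600 s
reaction-phase robot travel = 0.3000·0.0400 = 0.0120 m
robot under decel: 0.3000²/(2·5.0000) = 0.0090 m
human closes 0.6000·0.1000 = 0.0600 m
margins: 0.1200+0.0150+0.0300 = 0.1650 m
sum ≈ 0.0120+0.0090+0.0600+0.1650 ≈ 0.2460 m = S ✓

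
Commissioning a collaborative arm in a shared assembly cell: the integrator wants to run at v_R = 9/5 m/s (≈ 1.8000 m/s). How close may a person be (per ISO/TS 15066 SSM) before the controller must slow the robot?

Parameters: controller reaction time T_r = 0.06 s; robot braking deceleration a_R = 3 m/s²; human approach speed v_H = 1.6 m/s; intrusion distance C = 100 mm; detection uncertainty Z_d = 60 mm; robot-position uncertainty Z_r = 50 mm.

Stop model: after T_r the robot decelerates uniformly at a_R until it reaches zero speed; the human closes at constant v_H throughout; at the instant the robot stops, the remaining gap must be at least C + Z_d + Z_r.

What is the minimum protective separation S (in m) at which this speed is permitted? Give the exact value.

S_min = 957/500 m = 1.9140 m

stop time T_s = (9/5)/3 = 0.6000 s
robot covers v_R·T_r = 1.8000·0.0600 = 0.1080 m before braking
robot under decel: 1.8000²/(2·3.0000) = 0.5400 m
person approaches 1.6000·(0.0600+0.6000) = 1.0560 m
margins: 0.1000+0.0600+0.0500 = 0.2100 m
S_min ≈ 0.1080+0.5400+1.0560+0.2100  ⇒  S_min = 957/500 m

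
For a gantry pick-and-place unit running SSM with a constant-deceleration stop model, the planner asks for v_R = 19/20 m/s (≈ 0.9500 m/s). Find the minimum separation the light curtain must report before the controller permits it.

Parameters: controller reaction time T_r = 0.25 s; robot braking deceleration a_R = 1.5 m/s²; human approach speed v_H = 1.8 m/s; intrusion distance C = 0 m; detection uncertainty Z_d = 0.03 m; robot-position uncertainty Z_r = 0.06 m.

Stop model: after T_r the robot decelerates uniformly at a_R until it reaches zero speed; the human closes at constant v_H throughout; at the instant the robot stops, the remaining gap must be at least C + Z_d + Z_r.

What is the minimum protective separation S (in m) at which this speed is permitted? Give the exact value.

T_s = v_R/a_R = (19/20)/(3/2) = 0.6333 s
robot in T_r: 0.9500·0.2500 = 0.2375 m
robot under decel: 0.9500²/(2·1.5000) = 0.3008 m
person approaches 1.8000·(0.2500+0.6333) = 1.5900 m
residual clearance needed = 0.0000+0.0300+0.0600 = 0.0900 m
S_min ≈ 0.2375+0.3008+1.5900+0.0900  ⇒  S_min = 1331/600 m

S_min = 1331/600 m = 2.2183 m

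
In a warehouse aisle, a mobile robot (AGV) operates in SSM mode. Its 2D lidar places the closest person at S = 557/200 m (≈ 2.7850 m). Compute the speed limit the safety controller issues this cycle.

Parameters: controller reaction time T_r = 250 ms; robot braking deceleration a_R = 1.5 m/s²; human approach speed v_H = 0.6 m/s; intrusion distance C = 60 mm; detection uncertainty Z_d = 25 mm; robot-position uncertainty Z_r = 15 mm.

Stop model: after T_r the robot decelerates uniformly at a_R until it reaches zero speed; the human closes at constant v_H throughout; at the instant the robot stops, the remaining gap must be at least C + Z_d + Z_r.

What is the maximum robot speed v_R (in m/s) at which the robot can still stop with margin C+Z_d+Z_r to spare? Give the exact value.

quadratic (1/3)·v² + (13/20)·v + (-507/200) = 0
  disc = (13/20)² − 4·(1/3)·(-507/200) = 1521/400 ; √disc = 39/20
  v_R = (−(13/20) + 39/20) / (2·(1/3)) = 39/20 m/s
check:
T_s = v_R/a_R = (39/20)/(3/2) = 1.3000 s
reaction-phase robot travel = 1.9500·0.2500 = 0.4875 m
robot covers 1.9500·1.3000 − ½·1.5000·1.3000² = 1.2675 m while stopping
person approaches 0.6000·(0.2500+1.3000) = 0.9300 m
residual clearance needed = 0.0600+0.0250+0.0150 = 0.1000 m
sum ≈ 0.4875+1.2675+0.9300+0.1000 ≈ 2.7850 m = S ✓

v_R_max = 39/20 m/s = 1.9500 m/s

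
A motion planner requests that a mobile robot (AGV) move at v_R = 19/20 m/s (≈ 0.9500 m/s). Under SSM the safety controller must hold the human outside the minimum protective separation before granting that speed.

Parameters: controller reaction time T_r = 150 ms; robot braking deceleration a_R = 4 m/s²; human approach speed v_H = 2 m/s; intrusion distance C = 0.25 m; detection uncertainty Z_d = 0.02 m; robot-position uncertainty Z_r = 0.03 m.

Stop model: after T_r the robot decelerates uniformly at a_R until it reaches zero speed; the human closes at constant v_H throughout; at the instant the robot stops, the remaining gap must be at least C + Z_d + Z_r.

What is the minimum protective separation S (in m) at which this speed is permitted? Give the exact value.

T_s = v_R/a_R = (19/20)/4 = 0.2375 s
robot covers v_R·T_r = 0.9500·0.1500 = 0.1425 m before braking
robot covers 0.9500·0.2375 − ½·4.0000·0.2375² = 0.1128 m while stopping
human closes 2.0000·0.3875 = 0.7750 m
margins: 0.2500+0.0200+0.0300 = 0.3000 m
S_min ≈ 0.1425+0.1128+0.7750+0.3000  ⇒  S_min = 4257/3200 m

S_min = 4257/3200 m = 1.3303 m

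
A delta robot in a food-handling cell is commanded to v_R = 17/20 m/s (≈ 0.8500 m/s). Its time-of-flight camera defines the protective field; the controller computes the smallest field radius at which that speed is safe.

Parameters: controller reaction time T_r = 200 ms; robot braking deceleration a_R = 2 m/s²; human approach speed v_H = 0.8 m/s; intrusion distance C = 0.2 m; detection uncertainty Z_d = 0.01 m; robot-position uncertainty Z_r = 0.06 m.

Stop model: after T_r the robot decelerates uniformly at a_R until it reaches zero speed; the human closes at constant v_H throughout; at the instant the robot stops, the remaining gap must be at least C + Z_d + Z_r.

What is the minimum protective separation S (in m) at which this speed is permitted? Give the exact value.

S_min = 1793/1600 m = 1.1206 m

braking lasts T_s = (17/20)/2 = 0.4250 s
reaction-phase robot travel = 0.8500·0.2000 = 0.1700 m
braking distance = 0.8500²/(2·2.0000) = 0.1806 m
person approaches 0.8000·(0.2000+0.4250) = 0.5000 m
C+Z_d+Z_r = 0.2000+0.0100+0.0600 = 0.2700 m
S_min ≈ 0.1700+0.1806+0.5000+0.2700  ⇒  S_min = 1793/1600 m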